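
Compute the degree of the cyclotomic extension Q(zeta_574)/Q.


The degree equals Euler's totient phi(574).
574 = 2 * 7 * 41
phi(574) = 240

240


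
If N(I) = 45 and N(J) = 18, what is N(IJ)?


N(IJ) = N(I) * N(J)
= 45 * 18
= 810

810


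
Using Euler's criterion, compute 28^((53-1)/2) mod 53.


p = 53 is prime and the exponent is (p-1)/2 = 26, so by Euler's criterion 28^26 = (28/53) = +1 or -1 mod 53.
Compute by square-and-multiply:
  26 = 16 + 8 + 2 (binary 11010)
  Repeated squaring mod 53: 28^1 = 28, 28^2 = 42, 28^4 = 15, 28^8 = 13, 28^16 = 10
  28^26 = 28^16 * 28^8 * 28^2 = 10 * 13 * 42 mod 53
    10 * 13 = 130 = 24 mod 53
    24 * 42 = 1008 = 1 mod 53
  28^26 = 1 mod 53
Result 1: 28 is a quadratic residue mod 53.
28^26 mod 53 = 1

1


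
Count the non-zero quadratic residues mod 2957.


For prime p, the number of non-zero quadratic residues is (p-1)/2.
= (2957-1)/2
= 1478

1478


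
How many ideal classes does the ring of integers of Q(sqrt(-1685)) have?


K = Q(sqrt(-1685)). d mod 4 = 3, so D = disc(K) = 4d = -6740
h(K) equals the number of primitive reduced positive-definite forms (a, b, c) = a*x^2 + b*x*y + c*y^2 with b^2 - 4ac = D,
where reduced means |b| <= a <= c, with b >= 0 whenever |b| = a or a = c, and primitive means gcd(a, b, c) = 1.
Reduced forces 3a^2 <= |D| = 6740, so 1 <= a <= 47; b must have the parity of D, and c = (b^2 - D)/(4a) must be an integer >= a.
Enumerate a = 1..47, b in [-a, a]:
  a=1: (1, 0, 1685)  [1]
  a=2: (2, 2, 843)  [1]
  a=3: (3, -2, 562), (3, 2, 562)  [2]
  a=4: none
  a=5: (5, 0, 337)  [1]
  a=6: (6, -2, 281), (6, 2, 281)  [2]
  a=7: (7, -6, 242), (7, 6, 242)  [2]
  a=8: none
  a=9: (9, -8, 189), (9, 8, 189)  [2]
  a=10: (10, 10, 171)  [1]
  a=11: (11, -6, 154), (11, 6, 154)  [2]
  a=12..13: none
  a=14: (14, -6, 121), (14, 6, 121)  [2]
  a=15: (15, -10, 114), (15, 10, 114)  [2]
  a=16: none
  a=17: (17, -14, 102), (17, 14, 102)  [2]
  a=18: (18, -10, 95), (18, 10, 95)  [2]
  a=19: (19, -10, 90), (19, 10, 90)  [2]
  a=20: none
  a=21: (21, -20, 85), (21, -8, 81), (21, 8, 81), (21, 20, 85)  [4]
  a=22: (22, -6, 77), (22, 6, 77)  [2]
  a=23..26: none
  a=27: (27, -8, 63), (27, 8, 63)  [2]
  a=28..29: none
  a=30: (30, -10, 57), (30, 10, 57)  [2]
  a=31: (31, -24, 59), (31, 24, 59)  [2]
  a=32: none
  a=33: (33, -28, 57), (33, -16, 53), (33, 16, 53), (33, 28, 57)  [4]
  a=34: (34, -14, 51), (34, 14, 51)  [2]
  a=35: (35, -20, 51), (35, 20, 51)  [2]
  a=36..37: none
  a=38: (38, -10, 45), (38, 10, 45)  [2]
  a=39..40: none
  a=41: (41, -36, 49), (41, 36, 49)  [2]
  a=42: (42, -34, 47), (42, -22, 43), (42, 22, 43), (42, 34, 47)  [4]
  a=43..47: none
Total reduced forms: 1 + 1 + 2 + 1 + 2 + 2 + 2 + 1 + 2 + 2 + 2 + 2 + 2 + 2 + 4 + 2 + 2 + 2 + 2 + 4 + 2 + 2 + 2 + 2 + 4 = 52
h = 52

52


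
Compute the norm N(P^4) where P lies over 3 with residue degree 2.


N(P^a) = p^(a*f)
= 3^(4*2)
= 3^8
= 6561

6561


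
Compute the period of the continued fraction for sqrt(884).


Run the CF algorithm for sqrt(884).
a_0 = floor(sqrt(884)) = 29; set m_0=0, q_0=1.
Recurrence: m' = q*a - m,  q' = (d - m'^2)/q,  a' = floor((a_0 + m')/q').
  step 1: m=29, q=43, a=1
  step 2: m=14, q=16, a=2
  step 3: m=18, q=35, a=1
  step 4: m=17, q=17, a=2
  step 5: m=17, q=35, a=1
  step 6: m=18, q=16, a=2
  step 7: m=14, q=43, a=1
  step 8: m=29, q=1, a=58
a_8 = 2*a_0 = 58, so the period closes here.
sqrt(884) = [29; 1, 2, 1, 2, 1, 2, 1, 58]
Period length = 8

8


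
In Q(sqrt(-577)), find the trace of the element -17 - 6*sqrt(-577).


Tr(a + b*sqrt(d)) = (a + b*sqrt(d)) + (a - b*sqrt(d)) = 2a
= 2 * (-17)
= -34

-34


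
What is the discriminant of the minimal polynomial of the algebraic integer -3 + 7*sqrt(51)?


The element -3 + 7*sqrt(51) has minimal polynomial:
x^2 + 6*x - 2490
Discriminant = (6)^2 - 4*(-2490)
= 36 + 9960
= 9996

9996


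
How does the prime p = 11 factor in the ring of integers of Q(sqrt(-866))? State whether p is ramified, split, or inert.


K = Q(sqrt(-866)). Since d mod 4 = 2, disc(K) = -3464.
Check p | disc: -3464 mod 11 = 1.
p does not divide disc. Compute Legendre symbol (d/p):
3^((11-1)/2) mod 11 = 1
(d/p) = 1, so p splits: (p) = P*P' with e=1, f=1, g=2.
Therefore p is split.

split


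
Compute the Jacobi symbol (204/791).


Compute (204/791) via quadratic reciprocity:
  pull out 2: (2/791) = +1  (since 791 mod 8 = 7)
  pull out 2: (2/791) = +1  (since 791 mod 8 = 7)
  reciprocity: (51/791) -> -(791/51)
  reduce: (26/51)
  pull out 2: (2/51) = -1  (since 51 mod 8 = 3)
  reciprocity: (13/51) -> +(51/13)
  reduce: (12/13)
  pull out 2: (2/13) = -1  (since 13 mod 8 = 5)
  pull out 2: (2/13) = -1  (since 13 mod 8 = 5)
  reciprocity: (3/13) -> +(13/3)
  reduce: (1/3)
  (1/3) = 1
Product of signs = 1

1


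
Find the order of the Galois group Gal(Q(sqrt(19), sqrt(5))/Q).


The 2 square roots of distinct primes are multiplicatively independent over Q,
so [K:Q] = 2^2 and Gal(K/Q) is isomorphic to (Z/2Z)^2.
|Gal| = 2^2 = 4

4


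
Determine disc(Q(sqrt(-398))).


For K = Q(sqrt(d)) with d squarefree: disc(K) = d if d = 1 mod 4, and disc(K) = 4d if d = 2 or 3 mod 4.
Here d = -398, and d mod 4 = 2.
d = 2 mod 4, not 1 (O_K = Z[sqrt(d)]), so disc(K) = 4d = 4 * (-398) = -1592

-1592


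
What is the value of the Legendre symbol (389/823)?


p = 823 is prime, so compute (389/823) with the reciprocity algorithm (Jacobi-symbol steps: pull out 2s via (2/n), flip via reciprocity, reduce):
  reciprocity: (389/823) -> +(823/389)
  reduce: (45/389)
  reciprocity: (45/389) -> +(389/45)
  reduce: (29/45)
  reciprocity: (29/45) -> +(45/29)
  reduce: (16/29)
  pull out 2: (2/29) = -1  (since 29 mod 8 = 5)
  pull out 2: (2/29) = -1  (since 29 mod 8 = 5)
  pull out 2: (2/29) = -1  (since 29 mod 8 = 5)
  pull out 2: (2/29) = -1  (since 29 mod 8 = 5)
  (1/29) = 1
Product of signs = 1
(389/823) = 1

1


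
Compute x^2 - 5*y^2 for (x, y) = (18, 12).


x^2 - d*y^2
= 18^2 - 5*12^2
= 324 - 720
= -396

-396


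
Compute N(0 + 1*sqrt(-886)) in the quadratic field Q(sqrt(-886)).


N(a + b*sqrt(d)) = a^2 - d*b^2
= (0)^2 - (-886)*(1)^2
= 0 + 886
= 886

886


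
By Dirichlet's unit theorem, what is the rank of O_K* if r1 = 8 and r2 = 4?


By Dirichlet's unit theorem:
rank = r1 + r2 - 1
= 8 + 4 - 1
= 11

11


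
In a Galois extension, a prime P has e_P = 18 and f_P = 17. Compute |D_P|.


|D_P| = e * f
= 18 * 17
= 306

306


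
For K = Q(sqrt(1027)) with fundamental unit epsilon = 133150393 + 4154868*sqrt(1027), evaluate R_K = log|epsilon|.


epsilon = 133150393 + 4154868*sqrt(1027)
= 2.6630e+08
R = ln(2.6630e+08)
= 19.4001

19.4001


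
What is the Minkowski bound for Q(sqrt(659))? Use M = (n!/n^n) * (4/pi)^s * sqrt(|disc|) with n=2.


d = 659, d mod 4 = 3, so disc(K) = 4d = 2636; |disc(K)| = 2636
Real quadratic field, so n = 2, s = r2 = 0, r1 = 2
M = (n!/n^n) * (4/pi)^s * sqrt(|disc(K)|) = (2!/2^2) * (4/pi)^0 * sqrt(2636)
= 0.5 * 1.000000 * 51.341991
= 25.6710

25.6710


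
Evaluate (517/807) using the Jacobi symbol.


Compute (517/807) via quadratic reciprocity:
  reciprocity: (517/807) -> +(807/517)
  reduce: (290/517)
  pull out 2: (2/517) = -1  (since 517 mod 8 = 5)
  reciprocity: (145/517) -> +(517/145)
  reduce: (82/145)
  pull out 2: (2/145) = +1  (since 145 mod 8 = 1)
  reciprocity: (41/145) -> +(145/41)
  reduce: (22/41)
  pull out 2: (2/41) = +1  (since 41 mod 8 = 1)
  reciprocity: (11/41) -> +(41/11)
  reduce: (8/11)
  pull out 2: (2/11) = -1  (since 11 mod 8 = 3)
  pull out 2: (2/11) = -1  (since 11 mod 8 = 3)
  pull out 2: (2/11) = -1  (since 11 mod 8 = 3)
  (1/11) = 1
Product of signs = 1

1


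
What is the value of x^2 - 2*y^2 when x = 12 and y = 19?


x^2 - d*y^2
= 12^2 - 2*19^2
= 144 - 722
= -578

-578


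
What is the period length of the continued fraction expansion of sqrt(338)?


Run the CF algorithm for sqrt(338).
a_0 = floor(sqrt(338)) = 18; set m_0=0, q_0=1.
Recurrence: m' = q*a - m,  q' = (d - m'^2)/q,  a' = floor((a_0 + m')/q').
  step 1: m=18, q=14, a=2
  step 2: m=10, q=17, a=1
  step 3: m=7, q=17, a=1
  step 4: m=10, q=14, a=2
  step 5: m=18, q=1, a=36
a_5 = 2*a_0 = 36, so the period closes here.
sqrt(338) = [18; 2, 1, 1, 2, 36]
Period length = 5

5


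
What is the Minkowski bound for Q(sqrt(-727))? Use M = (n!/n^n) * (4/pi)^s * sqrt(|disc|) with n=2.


d = -727, d mod 4 = 1, so disc(K) = d = -727; |disc(K)| = 727
Imaginary quadratic field, so n = 2, s = r2 = 1, r1 = 0
M = (n!/n^n) * (4/pi)^s * sqrt(|disc(K)|) = (2!/2^2) * (4/pi)^1 * sqrt(727)
= 0.5 * 1.273240 * 26.962938
= 17.1651

17.1651


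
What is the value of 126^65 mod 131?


p = 131 is prime and the exponent is (p-1)/2 = 65, so by Euler's criterion 126^65 = (126/131) = +1 or -1 mod 131.
Compute by square-and-multiply:
  65 = 64 + 1 (binary 1000001)
  Repeated squaring mod 131: 126^1 = 126, 126^2 = 25, 126^4 = 101, 126^8 = 114, 126^16 = 27, 126^32 = 74, 126^64 = 105
  126^65 = 126^64 * 126^1 = 105 * 126 mod 131
    105 * 126 = 13230 = 130 mod 131
  126^65 = 130 mod 131
Result 130 = p - 1 = -1 mod 131: 126 is a quadratic non-residue mod 131. As a residue in [0, p-1] the value is 130.
126^65 mod 131 = 130

130


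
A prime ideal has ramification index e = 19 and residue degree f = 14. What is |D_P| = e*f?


|D_P| = e * f
= 19 * 14
= 266

266


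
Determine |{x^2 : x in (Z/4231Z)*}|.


For prime p, the number of non-zero quadratic residues is (p-1)/2.
= (4231-1)/2
= 2115

2115


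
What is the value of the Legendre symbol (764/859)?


p = 859 is prime, so compute (764/859) with the reciprocity algorithm (Jacobi-symbol steps: pull out 2s via (2/n), flip via reciprocity, reduce):
  pull out 2: (2/859) = -1  (since 859 mod 8 = 3)
  pull out 2: (2/859) = -1  (since 859 mod 8 = 3)
  reciprocity: (191/859) -> -(859/191)
  reduce: (95/191)
  reciprocity: (95/191) -> -(191/95)
  reduce: (1/95)
  (1/95) = 1
Product of signs = 1
(764/859) = 1

1


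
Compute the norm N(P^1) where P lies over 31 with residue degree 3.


N(P^a) = p^(a*f)
= 31^(1*3)
= 31^3
= 29791

29791


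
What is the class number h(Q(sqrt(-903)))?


K = Q(sqrt(-903)). d mod 4 = 1, so D = disc(K) = d = -903
h(K) equals the number of primitive reduced positive-definite forms (a, b, c) = a*x^2 + b*x*y + c*y^2 with b^2 - 4ac = D,
where reduced means |b| <= a <= c, with b >= 0 whenever |b| = a or a = c, and primitive means gcd(a, b, c) = 1.
Reduced forces 3a^2 <= |D| = 903, so 1 <= a <= 17; b must have the parity of D, and c = (b^2 - D)/(4a) must be an integer >= a.
Enumerate a = 1..17, b in [-a, a]:
  a=1: (1, 1, 226)  [1]
  a=2: (2, -1, 113), (2, 1, 113)  [2]
  a=3: (3, 3, 76)  [1]
  a=4: (4, -3, 57), (4, 3, 57)  [2]
  a=5: none
  a=6: (6, -3, 38), (6, 3, 38)  [2]
  a=7: (7, 7, 34)  [1]
  a=8: (8, -5, 29), (8, 5, 29)  [2]
  a=9..11: none
  a=12: (12, -3, 19), (12, 3, 19)  [2]
  a=13: none
  a=14: (14, -7, 17), (14, 7, 17)  [2]
  a=15: none
  a=16: (16, 11, 16)  [1]
  a=17: none
Total reduced forms: 1 + 2 + 1 + 2 + 2 + 1 + 2 + 2 + 2 + 1 = 16
h = 16

16


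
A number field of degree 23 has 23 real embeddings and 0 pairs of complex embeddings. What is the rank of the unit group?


By Dirichlet's unit theorem:
rank = r1 + r2 - 1
= 23 + 0 - 1
= 22

22


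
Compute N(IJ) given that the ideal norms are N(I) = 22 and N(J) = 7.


N(IJ) = N(I) * N(J)
= 22 * 7
= 154

154


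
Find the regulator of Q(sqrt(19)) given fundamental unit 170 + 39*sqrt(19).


epsilon = 170 + 39*sqrt(19)
= 339.9971
R = ln(339.9971)
= 5.8289

5.8289


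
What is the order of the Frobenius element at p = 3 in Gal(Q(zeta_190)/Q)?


The Frobenius at p in Gal(Q(zeta_n)/Q) = (Z/nZ)* is the class of p, so its order is ord_190(3), the smallest k >= 1 with 3^k = 1 mod 190.
n = 190 = 2 * 5 * 19, phi(190) = 72; the order divides phi(n).
Divisors of 72: 1, 2, 3, 4, 6, 8, 9, 12, 18, 24, 36, 72
Repeated squaring mod 190: 3^1 = 3, 3^2 = 9, 3^4 = 81, 3^8 = 101, 3^16 = 131, 3^32 = 61, 3^64 = 111
Test divisors in increasing order:
  k=1: 3^1 = 3 mod 190
  k=2: 3^2 = 9 mod 190
  k=3: 3^3 = 9 * 3 = 27 mod 190
  k=4: 3^4 = 81 mod 190
  k=6: 3^6 = 81 * 9 = 159 mod 190
  k=8: 3^8 = 101 mod 190
  k=9: 3^9 = 101 * 3 = 113 mod 190
  k=12: 3^12 = 101 * 81 = 11 mod 190
  k=18: 3^18 = 131 * 9 = 39 mod 190
  k=24: 3^24 = 131 * 101 = 121 mod 190
  k=36: 3^36 = 61 * 81 = 1 mod 190  <- first divisor giving 1
Order = 36

36


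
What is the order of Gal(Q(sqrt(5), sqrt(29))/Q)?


The 2 square roots of distinct primes are multiplicatively independent over Q,
so [K:Q] = 2^2 and Gal(K/Q) is isomorphic to (Z/2Z)^2.
|Gal| = 2^2 = 4

4


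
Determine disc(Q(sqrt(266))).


For K = Q(sqrt(d)) with d squarefree: disc(K) = d if d = 1 mod 4, and disc(K) = 4d if d = 2 or 3 mod 4.
Here d = 266, and d mod 4 = 2.
d = 2 mod 4, not 1 (O_K = Z[sqrt(d)]), so disc(K) = 4d = 4 * (266) = 1064

1064


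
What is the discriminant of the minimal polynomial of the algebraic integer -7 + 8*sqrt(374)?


The element -7 + 8*sqrt(374) has minimal polynomial:
x^2 + 14*x - 23887
Discriminant = (14)^2 - 4*(-23887)
= 196 + 95548
= 95744

95744


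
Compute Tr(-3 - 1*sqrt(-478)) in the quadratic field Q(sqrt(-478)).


Tr(a + b*sqrt(d)) = (a + b*sqrt(d)) + (a - b*sqrt(d)) = 2a
= 2 * (-3)
= -6

-6


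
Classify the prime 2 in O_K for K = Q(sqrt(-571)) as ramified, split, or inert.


K = Q(sqrt(-571)). Since d mod 4 = 1, disc(K) = -571.
Check p | disc: -571 mod 2 = 1.
p=2 does not divide disc (d is 1 mod 4). 2 splits iff d = 1 mod 8.
d mod 8 = 5, so (d/2) = -1.
(d/p) = -1, so p is inert: (p) stays prime with e=1, f=2, g=1.
Therefore p is inert.

inert


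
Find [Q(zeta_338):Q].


The degree equals Euler's totient phi(338).
338 = 2 * 13^2
phi(338) = 156

156


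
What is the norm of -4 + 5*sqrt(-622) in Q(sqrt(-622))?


N(a + b*sqrt(d)) = a^2 - d*b^2
= (-4)^2 - (-622)*(5)^2
= 16 + 15550
= 15566

15566


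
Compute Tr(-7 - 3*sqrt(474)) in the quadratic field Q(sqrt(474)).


Tr(a + b*sqrt(d)) = (a + b*sqrt(d)) + (a - b*sqrt(d)) = 2a
= 2 * (-7)
= -14

-14


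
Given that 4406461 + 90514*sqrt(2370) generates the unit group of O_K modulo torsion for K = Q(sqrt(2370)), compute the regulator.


epsilon = 4406461 + 90514*sqrt(2370)
= 8.8129e+06
R = ln(8.8129e+06)
= 15.9917

15.9917


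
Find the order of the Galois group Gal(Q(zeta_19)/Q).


|Gal(Q(zeta_19)/Q)| = phi(19)
= 18

18


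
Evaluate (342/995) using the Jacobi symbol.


Compute (342/995) via quadratic reciprocity:
  pull out 2: (2/995) = -1  (since 995 mod 8 = 3)
  reciprocity: (171/995) -> -(995/171)
  reduce: (140/171)
  pull out 2: (2/171) = -1  (since 171 mod 8 = 3)
  pull out 2: (2/171) = -1  (since 171 mod 8 = 3)
  reciprocity: (35/171) -> -(171/35)
  reduce: (31/35)
  reciprocity: (31/35) -> -(35/31)
  reduce: (4/31)
  pull out 2: (2/31) = +1  (since 31 mod 8 = 7)
  pull out 2: (2/31) = +1  (since 31 mod 8 = 7)
  (1/31) = 1
Product of signs = 1

1


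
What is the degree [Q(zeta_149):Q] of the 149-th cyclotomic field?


The degree equals Euler's totient phi(149).
149 = 149
phi(149) = 148

148


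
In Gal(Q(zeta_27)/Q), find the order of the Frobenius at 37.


The Frobenius at p in Gal(Q(zeta_n)/Q) = (Z/nZ)* is the class of p, so its order is ord_27(37), the smallest k >= 1 with 37^k = 1 mod 27.
n = 27 = 3^3, phi(27) = 18; the order divides phi(n).
Divisors of 18: 1, 2, 3, 6, 9, 18
Repeated squaring mod 27: 37^1 = 10, 37^2 = 19, 37^4 = 10, 37^8 = 19, 37^16 = 10
Test divisors in increasing order:
  k=1: 37^1 = 10 mod 27
  k=2: 37^2 = 19 mod 27
  k=3: 37^3 = 19 * 10 = 1 mod 27  <- first divisor giving 1
Order = 3

3


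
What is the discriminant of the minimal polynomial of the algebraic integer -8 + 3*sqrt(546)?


The element -8 + 3*sqrt(546) has minimal polynomial:
x^2 + 16*x - 4850
Discriminant = (16)^2 - 4*(-4850)
= 256 + 19400
= 19656

19656


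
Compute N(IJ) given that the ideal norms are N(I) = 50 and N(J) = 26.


N(IJ) = N(I) * N(J)
= 50 * 26
= 1300

1300


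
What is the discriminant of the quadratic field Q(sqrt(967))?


For K = Q(sqrt(d)) with d squarefree: disc(K) = d if d = 1 mod 4, and disc(K) = 4d if d = 2 or 3 mod 4.
Here d = 967, and d mod 4 = 3.
d = 3 mod 4, not 1 (O_K = Z[sqrt(d)]), so disc(K) = 4d = 4 * (967) = 3868

3868


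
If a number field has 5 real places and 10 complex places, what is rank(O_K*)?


By Dirichlet's unit theorem:
rank = r1 + r2 - 1
= 5 + 10 - 1
= 14

14


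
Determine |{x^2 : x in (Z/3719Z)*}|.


For prime p, the number of non-zero quadratic residues is (p-1)/2.
= (3719-1)/2
= 1859

1859


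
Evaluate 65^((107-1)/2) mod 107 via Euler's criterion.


p = 107 is prime and the exponent is (p-1)/2 = 53, so by Euler's criterion 65^53 = (65/107) = +1 or -1 mod 107.
Compute by square-and-multiply:
  53 = 32 + 16 + 4 + 1 (binary 110101)
  Repeated squaring mod 107: 65^1 = 65, 65^2 = 52, 65^4 = 29, 65^8 = 92, 65^16 = 11, 65^32 = 14
  65^53 = 65^32 * 65^16 * 65^4 * 65^1 = 14 * 11 * 29 * 65 mod 107
    14 * 11 = 154 = 47 mod 107
    47 * 29 = 1363 = 79 mod 107
    79 * 65 = 5135 = 106 mod 107
  65^53 = 106 mod 107
Result 106 = p - 1 = -1 mod 107: 65 is a quadratic non-residue mod 107. As a residue in [0, p-1] the value is 106.
65^53 mod 107 = 106

106


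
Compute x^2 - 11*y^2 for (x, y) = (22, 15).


x^2 - d*y^2
= 22^2 - 11*15^2
= 484 - 2475
= -1991

-1991


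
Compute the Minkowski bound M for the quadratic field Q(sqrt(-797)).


d = -797, d mod 4 = 3, so disc(K) = 4d = -3188; |disc(K)| = 3188
Imaginary quadratic field, so n = 2, s = r2 = 1, r1 = 0
M = (n!/n^n) * (4/pi)^s * sqrt(|disc(K)|) = (2!/2^2) * (4/pi)^1 * sqrt(3188)
= 0.5 * 1.273240 * 56.462377
= 35.9451

35.9451


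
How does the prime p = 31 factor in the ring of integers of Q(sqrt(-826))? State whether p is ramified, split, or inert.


K = Q(sqrt(-826)). Since d mod 4 = 2, disc(K) = -3304.
Check p | disc: -3304 mod 31 = 13.
p does not divide disc. Compute Legendre symbol (d/p):
11^((31-1)/2) mod 31 = -1
(d/p) = -1, so p is inert: (p) stays prime with e=1, f=2, g=1.
Therefore p is inert.

inert


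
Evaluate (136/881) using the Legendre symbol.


p = 881 is prime, so compute (136/881) with the reciprocity algorithm (Jacobi-symbol steps: pull out 2s via (2/n), flip via reciprocity, reduce):
  pull out 2: (2/881) = +1  (since 881 mod 8 = 1)
  pull out 2: (2/881) = +1  (since 881 mod 8 = 1)
  pull out 2: (2/881) = +1  (since 881 mod 8 = 1)
  reciprocity: (17/881) -> +(881/17)
  reduce: (14/17)
  pull out 2: (2/17) = +1  (since 17 mod 8 = 1)
  reciprocity: (7/17) -> +(17/7)
  reduce: (3/7)
  reciprocity: (3/7) -> -(7/3)
  reduce: (1/3)
  (1/3) = 1
Product of signs = -1
(136/881) = -1

-1


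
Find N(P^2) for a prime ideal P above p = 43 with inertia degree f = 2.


N(P^a) = p^(a*f)
= 43^(2*2)
= 43^4
= 3418801

3418801


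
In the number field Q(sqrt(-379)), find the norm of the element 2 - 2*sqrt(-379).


N(a + b*sqrt(d)) = a^2 - d*b^2
= (2)^2 - (-379)*(-2)^2
= 4 + 1516
= 1520

1520


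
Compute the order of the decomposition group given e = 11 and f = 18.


|D_P| = e * f
= 11 * 18
= 198

198


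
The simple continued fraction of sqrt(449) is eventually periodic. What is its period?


Run the CF algorithm for sqrt(449).
a_0 = floor(sqrt(449)) = 21; set m_0=0, q_0=1.
Recurrence: m' = q*a - m,  q' = (d - m'^2)/q,  a' = floor((a_0 + m')/q').
  step 1: m=21, q=8, a=5
  step 2: m=19, q=11, a=3
  step 3: m=14, q=23, a=1
  step 4: m=9, q=16, a=1
  step 5: m=7, q=25, a=1
  step 6: m=18, q=5, a=7
  step 7: m=17, q=32, a=1
  step 8: m=15, q=7, a=5
  step 9: m=20, q=7, a=5
  step 10: m=15, q=32, a=1
  step 11: m=17, q=5, a=7
  step 12: m=18, q=25, a=1
  step 13: m=7, q=16, a=1
  step 14: m=9, q=23, a=1
  step 15: m=14, q=11, a=3
  step 16: m=19, q=8, a=5
  step 17: m=21, q=1, a=42
a_17 = 2*a_0 = 42, so the period closes here.
sqrt(449) = [21; 5, 3, 1, 1, 1, 7, 1, 5, 5, 1, 7, 1, 1, 1, 3, 5, 42]
Period length = 17

17


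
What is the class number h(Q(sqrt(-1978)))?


K = Q(sqrt(-1978)). d mod 4 = 2, so D = disc(K) = 4d = -7912
h(K) equals the number of primitive reduced positive-definite forms (a, b, c) = a*x^2 + b*x*y + c*y^2 with b^2 - 4ac = D,
where reduced means |b| <= a <= c, with b >= 0 whenever |b| = a or a = c, and primitive means gcd(a, b, c) = 1.
Reduced forces 3a^2 <= |D| = 7912, so 1 <= a <= 51; b must have the parity of D, and c = (b^2 - D)/(4a) must be an integer >= a.
Enumerate a = 1..51, b in [-a, a]:
  a=1: (1, 0, 1978)  [1]
  a=2: (2, 0, 989)  [1]
  a=3..18: none
  a=19: (19, -12, 106), (19, 12, 106)  [2]
  a=20..22: none
  a=23: (23, 0, 86)  [1]
  a=24..28: none
  a=29: (29, -18, 71), (29, 18, 71)  [2]
  a=30..37: none
  a=38: (38, -12, 53), (38, 12, 53)  [2]
  a=39..40: none
  a=41: (41, -40, 58), (41, 40, 58)  [2]
  a=42: none
  a=43: (43, 0, 46)  [1]
  a=44..51: none
Total reduced forms: 1 + 1 + 2 + 1 + 2 + 2 + 2 + 1 = 12
h = 12

12


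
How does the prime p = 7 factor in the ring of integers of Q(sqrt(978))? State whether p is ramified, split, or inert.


K = Q(sqrt(978)). Since d mod 4 = 2, disc(K) = 3912.
Check p | disc: 3912 mod 7 = 6.
p does not divide disc. Compute Legendre symbol (d/p):
5^((7-1)/2) mod 7 = -1
(d/p) = -1, so p is inert: (p) stays prime with e=1, f=2, g=1.
Therefore p is inert.

inert


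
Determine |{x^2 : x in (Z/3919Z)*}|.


For prime p, the number of non-zero quadratic residues is (p-1)/2.
= (3919-1)/2
= 1959

1959


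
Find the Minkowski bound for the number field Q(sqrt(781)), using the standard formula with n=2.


d = 781, d mod 4 = 1, so disc(K) = d = 781; |disc(K)| = 781
Real quadratic field, so n = 2, s = r2 = 0, r1 = 2
M = (n!/n^n) * (4/pi)^s * sqrt(|disc(K)|) = (2!/2^2) * (4/pi)^0 * sqrt(781)
= 0.5 * 1.000000 * 27.946377
= 13.9732

13.9732


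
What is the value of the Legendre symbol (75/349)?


p = 349 is prime, so compute (75/349) with the reciprocity algorithm (Jacobi-symbol steps: pull out 2s via (2/n), flip via reciprocity, reduce):
  reciprocity: (75/349) -> +(349/75)
  reduce: (49/75)
  reciprocity: (49/75) -> +(75/49)
  reduce: (26/49)
  pull out 2: (2/49) = +1  (since 49 mod 8 = 1)
  reciprocity: (13/49) -> +(49/13)
  reduce: (10/13)
  pull out 2: (2/13) = -1  (since 13 mod 8 = 5)
  reciprocity: (5/13) -> +(13/5)
  reduce: (3/5)
  reciprocity: (3/5) -> +(5/3)
  reduce: (2/3)
  pull out 2: (2/3) = -1  (since 3 mod 8 = 3)
  (1/3) = 1
Product of signs = 1
(75/349) = 1

1


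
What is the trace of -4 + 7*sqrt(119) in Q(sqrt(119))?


Tr(a + b*sqrt(d)) = (a + b*sqrt(d)) + (a - b*sqrt(d)) = 2a
= 2 * (-4)
= -8

-8


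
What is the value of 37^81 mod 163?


p = 163 is prime and the exponent is (p-1)/2 = 81, so by Euler's criterion 37^81 = (37/163) = +1 or -1 mod 163.
Compute by square-and-multiply:
  81 = 64 + 16 + 1 (binary 1010001)
  Repeated squaring mod 163: 37^1 = 37, 37^2 = 65, 37^4 = 150, 37^8 = 6, 37^16 = 36, 37^32 = 155, 37^64 = 64
  37^81 = 37^64 * 37^16 * 37^1 = 64 * 36 * 37 mod 163
    64 * 36 = 2304 = 22 mod 163
    22 * 37 = 814 = 162 mod 163
  37^81 = 162 mod 163
Result 162 = p - 1 = -1 mod 163: 37 is a quadratic non-residue mod 163. As a residue in [0, p-1] the value is 162.
37^81 mod 163 = 162

162


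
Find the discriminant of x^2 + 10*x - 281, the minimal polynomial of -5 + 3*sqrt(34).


The element -5 + 3*sqrt(34) has minimal polynomial:
x^2 + 10*x - 281
Discriminant = (10)^2 - 4*(-281)
= 100 + 1124
= 1224

1224


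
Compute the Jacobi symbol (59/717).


Compute (59/717) via quadratic reciprocity:
  reciprocity: (59/717) -> +(717/59)
  reduce: (9/59)
  reciprocity: (9/59) -> +(59/9)
  reduce: (5/9)
  reciprocity: (5/9) -> +(9/5)
  reduce: (4/5)
  pull out 2: (2/5) = -1  (since 5 mod 8 = 5)
  pull out 2: (2/5) = -1  (since 5 mod 8 = 5)
  (1/5) = 1
Product of signs = 1

1


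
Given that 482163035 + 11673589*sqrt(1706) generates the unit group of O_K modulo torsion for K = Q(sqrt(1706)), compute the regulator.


epsilon = 482163035 + 11673589*sqrt(1706)
= 9.6433e+08
R = ln(9.6433e+08)
= 20.6869

20.6869


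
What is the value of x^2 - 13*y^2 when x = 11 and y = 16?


x^2 - d*y^2
= 11^2 - 13*16^2
= 121 - 3328
= -3207

-3207


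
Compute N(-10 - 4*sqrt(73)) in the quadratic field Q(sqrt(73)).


N(a + b*sqrt(d)) = a^2 - d*b^2
= (-10)^2 - (73)*(-4)^2
= 100 - 1168
= -1068

-1068


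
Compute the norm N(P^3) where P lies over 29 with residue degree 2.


N(P^a) = p^(a*f)
= 29^(3*2)
= 29^6
= 594823321

594823321


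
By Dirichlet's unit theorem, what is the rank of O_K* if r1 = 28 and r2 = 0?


By Dirichlet's unit theorem:
rank = r1 + r2 - 1
= 28 + 0 - 1
= 27

27


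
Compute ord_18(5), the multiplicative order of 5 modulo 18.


We want ord_18(5), the smallest k >= 1 with 5^k = 1 mod 18.
n = 18 = 2 * 3^2, phi(18) = 6; the order divides phi(n).
Divisors of 6: 1, 2, 3, 6
Repeated squaring mod 18: 5^1 = 5, 5^2 = 7, 5^4 = 13
Test divisors in increasing order:
  k=1: 5^1 = 5 mod 18
  k=2: 5^2 = 7 mod 18
  k=3: 5^3 = 7 * 5 = 17 mod 18
  k=6: 5^6 = 13 * 7 = 1 mod 18  <- first divisor giving 1
Order = 6

6


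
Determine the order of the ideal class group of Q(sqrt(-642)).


K = Q(sqrt(-642)). d mod 4 = 2, so D = disc(K) = 4d = -2568
h(K) equals the number of primitive reduced positive-definite forms (a, b, c) = a*x^2 + b*x*y + c*y^2 with b^2 - 4ac = D,
where reduced means |b| <= a <= c, with b >= 0 whenever |b| = a or a = c, and primitive means gcd(a, b, c) = 1.
Reduced forces 3a^2 <= |D| = 2568, so 1 <= a <= 29; b must have the parity of D, and c = (b^2 - D)/(4a) must be an integer >= a.
Enumerate a = 1..29, b in [-a, a]:
  a=1: (1, 0, 642)  [1]
  a=2: (2, 0, 321)  [1]
  a=3: (3, 0, 214)  [1]
  a=4..5: none
  a=6: (6, 0, 107)  [1]
  a=7: (7, -6, 93), (7, 6, 93)  [2]
  a=8..13: none
  a=14: (14, -8, 47), (14, 8, 47)  [2]
  a=15..16: none
  a=17: (17, -4, 38), (17, 4, 38)  [2]
  a=18: none
  a=19: (19, -4, 34), (19, 4, 34)  [2]
  a=20: none
  a=21: (21, -6, 31), (21, 6, 31)  [2]
  a=22: none
  a=23: (23, -10, 29), (23, 10, 29)  [2]
  a=24..29: none
Total reduced forms: 1 + 1 + 1 + 1 + 2 + 2 + 2 + 2 + 2 + 2 = 16
h = 16

16


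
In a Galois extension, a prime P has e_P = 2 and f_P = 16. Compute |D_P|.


|D_P| = e * f
= 2 * 16
= 32

32


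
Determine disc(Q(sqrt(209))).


For K = Q(sqrt(d)) with d squarefree: disc(K) = d if d = 1 mod 4, and disc(K) = 4d if d = 2 or 3 mod 4.
Here d = 209, and d mod 4 = 1.
d = 1 mod 4 (O_K = Z[(1+sqrt(d))/2]), so disc(K) = d = 209

209


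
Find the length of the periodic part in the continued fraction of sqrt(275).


Run the CF algorithm for sqrt(275).
a_0 = floor(sqrt(275)) = 16; set m_0=0, q_0=1.
Recurrence: m' = q*a - m,  q' = (d - m'^2)/q,  a' = floor((a_0 + m')/q').
  step 1: m=16, q=19, a=1
  step 2: m=3, q=14, a=1
  step 3: m=11, q=11, a=2
  step 4: m=11, q=14, a=1
  step 5: m=3, q=19, a=1
  step 6: m=16, q=1, a=32
a_6 = 2*a_0 = 32, so the period closes here.
sqrt(275) = [16; 1, 1, 2, 1, 1, 32]
Period length = 6

6


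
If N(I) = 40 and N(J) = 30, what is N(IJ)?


N(IJ) = N(I) * N(J)
= 40 * 30
= 1200

1200


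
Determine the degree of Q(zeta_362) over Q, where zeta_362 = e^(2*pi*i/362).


The degree equals Euler's totient phi(362).
362 = 2 * 181
phi(362) = 180

180


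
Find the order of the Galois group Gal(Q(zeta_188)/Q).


|Gal(Q(zeta_188)/Q)| = phi(188)
= 92

92


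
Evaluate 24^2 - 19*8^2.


x^2 - d*y^2
= 24^2 - 19*8^2
= 576 - 1216
= -640

-640


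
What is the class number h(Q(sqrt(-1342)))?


K = Q(sqrt(-1342)). d mod 4 = 2, so D = disc(K) = 4d = -5368
h(K) equals the number of primitive reduced positive-definite forms (a, b, c) = a*x^2 + b*x*y + c*y^2 with b^2 - 4ac = D,
where reduced means |b| <= a <= c, with b >= 0 whenever |b| = a or a = c, and primitive means gcd(a, b, c) = 1.
Reduced forces 3a^2 <= |D| = 5368, so 1 <= a <= 42; b must have the parity of D, and c = (b^2 - D)/(4a) must be an integer >= a.
Enumerate a = 1..42, b in [-a, a]:
  a=1: (1, 0, 1342)  [1]
  a=2: (2, 0, 671)  [1]
  a=3..6: none
  a=7: (7, -6, 193), (7, 6, 193)  [2]
  a=8..10: none
  a=11: (11, 0, 122)  [1]
  a=12: none
  a=13: (13, -12, 106), (13, 12, 106)  [2]
  a=14: (14, -8, 97), (14, 8, 97)  [2]
  a=15..16: none
  a=17: (17, -2, 79), (17, 2, 79)  [2]
  a=18: none
  a=19: (19, -16, 74), (19, 16, 74)  [2]
  a=20..21: none
  a=22: (22, 0, 61)  [1]
  a=23..25: none
  a=26: (26, -12, 53), (26, 12, 53)  [2]
  a=27..33: none
  a=34: (34, -32, 47), (34, 32, 47)  [2]
  a=35..36: none
  a=37: (37, -16, 38), (37, 16, 38)  [2]
  a=38..42: none
Total reduced forms: 1 + 1 + 2 + 1 + 2 + 2 + 2 + 2 + 1 + 2 + 2 + 2 = 20
h = 20

20


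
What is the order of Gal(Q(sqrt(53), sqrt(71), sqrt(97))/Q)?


The 3 square roots of distinct primes are multiplicatively independent over Q,
so [K:Q] = 2^3 and Gal(K/Q) is isomorphic to (Z/2Z)^3.
|Gal| = 2^3 = 8

8


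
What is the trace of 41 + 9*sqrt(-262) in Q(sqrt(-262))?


Tr(a + b*sqrt(d)) = (a + b*sqrt(d)) + (a - b*sqrt(d)) = 2a
= 2 * (41)
= 82

82


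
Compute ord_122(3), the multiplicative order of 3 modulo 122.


We want ord_122(3), the smallest k >= 1 with 3^k = 1 mod 122.
n = 122 = 2 * 61, phi(122) = 60; the order divides phi(n).
Divisors of 60: 1, 2, 3, 4, 5, 6, 10, 12, 15, 20, 30, 60
Repeated squaring mod 122: 3^1 = 3, 3^2 = 9, 3^4 = 81, 3^8 = 95, 3^16 = 119, 3^32 = 9
Test divisors in increasing order:
  k=1: 3^1 = 3 mod 122
  k=2: 3^2 = 9 mod 122
  k=3: 3^3 = 9 * 3 = 27 mod 122
  k=4: 3^4 = 81 mod 122
  k=5: 3^5 = 81 * 3 = 121 mod 122
  k=6: 3^6 = 81 * 9 = 119 mod 122
  k=10: 3^10 = 95 * 9 = 1 mod 122  <- first divisor giving 1
Order = 10

10


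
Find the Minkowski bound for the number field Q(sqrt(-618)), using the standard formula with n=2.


d = -618, d mod 4 = 2, so disc(K) = 4d = -2472; |disc(K)| = 2472
Imaginary quadratic field, so n = 2, s = r2 = 1, r1 = 0
M = (n!/n^n) * (4/pi)^s * sqrt(|disc(K)|) = (2!/2^2) * (4/pi)^1 * sqrt(2472)
= 0.5 * 1.273240 * 49.719212
= 31.6522

31.6522


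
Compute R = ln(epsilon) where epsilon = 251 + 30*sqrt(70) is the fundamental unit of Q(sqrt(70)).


epsilon = 251 + 30*sqrt(70)
= 501.9980
R = ln(501.9980)
= 6.2186

6.2186


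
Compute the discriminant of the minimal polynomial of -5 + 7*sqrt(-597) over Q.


The element -5 + 7*sqrt(-597) has minimal polynomial:
x^2 + 10*x + 29278
Discriminant = (10)^2 - 4*(29278)
= 100 - 117112
= -117012

-117012


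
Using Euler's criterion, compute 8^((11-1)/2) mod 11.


p = 11 is prime and the exponent is (p-1)/2 = 5, so by Euler's criterion 8^5 = (8/11) = +1 or -1 mod 11.
Compute by square-and-multiply:
  5 = 4 + 1 (binary 101)
  Repeated squaring mod 11: 8^1 = 8, 8^2 = 9, 8^4 = 4
  8^5 = 8^4 * 8^1 = 4 * 8 mod 11
    4 * 8 = 32 = 10 mod 11
  8^5 = 10 mod 11
Result 10 = p - 1 = -1 mod 11: 8 is a quadratic non-residue mod 11. As a residue in [0, p-1] the value is 10.
8^5 mod 11 = 10

10


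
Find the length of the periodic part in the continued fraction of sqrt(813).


Run the CF algorithm for sqrt(813).
a_0 = floor(sqrt(813)) = 28; set m_0=0, q_0=1.
Recurrence: m' = q*a - m,  q' = (d - m'^2)/q,  a' = floor((a_0 + m')/q').
  step 1: m=28, q=29, a=1
  step 2: m=1, q=28, a=1
  step 3: m=27, q=3, a=18
  step 4: m=27, q=28, a=1
  step 5: m=1, q=29, a=1
  step 6: m=28, q=1, a=56
a_6 = 2*a_0 = 56, so the period closes here.
sqrt(813) = [28; 1, 1, 18, 1, 1, 56]
Period length = 6

6


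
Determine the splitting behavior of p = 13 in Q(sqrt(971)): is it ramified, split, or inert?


K = Q(sqrt(971)). Since d mod 4 = 3, disc(K) = 3884.
Check p | disc: 3884 mod 13 = 10.
p does not divide disc. Compute Legendre symbol (d/p):
9^((13-1)/2) mod 13 = 1
(d/p) = 1, so p splits: (p) = P*P' with e=1, f=1, g=2.
Therefore p is split.

split


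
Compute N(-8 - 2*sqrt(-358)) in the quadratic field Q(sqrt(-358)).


N(a + b*sqrt(d)) = a^2 - d*b^2
= (-8)^2 - (-358)*(-2)^2
= 64 + 1432
= 1496

1496


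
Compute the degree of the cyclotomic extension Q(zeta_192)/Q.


The degree equals Euler's totient phi(192).
192 = 2^6 * 3
phi(192) = 64

64


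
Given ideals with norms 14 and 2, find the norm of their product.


N(IJ) = N(I) * N(J)
= 14 * 2
= 28

28


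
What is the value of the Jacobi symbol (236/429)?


Compute (236/429) via quadratic reciprocity:
  pull out 2: (2/429) = -1  (since 429 mod 8 = 5)
  pull out 2: (2/429) = -1  (since 429 mod 8 = 5)
  reciprocity: (59/429) -> +(429/59)
  reduce: (16/59)
  pull out 2: (2/59) = -1  (since 59 mod 8 = 3)
  pull out 2: (2/59) = -1  (since 59 mod 8 = 3)
  pull out 2: (2/59) = -1  (since 59 mod 8 = 3)
  pull out 2: (2/59) = -1  (since 59 mod 8 = 3)
  (1/59) = 1
Product of signs = 1

1


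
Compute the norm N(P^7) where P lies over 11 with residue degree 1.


N(P^a) = p^(a*f)
= 11^(7*1)
= 11^7
= 19487171

19487171


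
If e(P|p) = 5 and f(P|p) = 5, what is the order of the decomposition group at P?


|D_P| = e * f
= 5 * 5
= 25

25


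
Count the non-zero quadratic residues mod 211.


For prime p, the number of non-zero quadratic residues is (p-1)/2.
= (211-1)/2
= 105

105


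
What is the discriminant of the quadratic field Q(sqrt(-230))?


For K = Q(sqrt(d)) with d squarefree: disc(K) = d if d = 1 mod 4, and disc(K) = 4d if d = 2 or 3 mod 4.
Here d = -230, and d mod 4 = 2.
d = 2 mod 4, not 1 (O_K = Z[sqrt(d)]), so disc(K) = 4d = 4 * (-230) = -920

-920


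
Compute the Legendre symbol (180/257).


p = 257 is prime, so compute (180/257) with the reciprocity algorithm (Jacobi-symbol steps: pull out 2s via (2/n), flip via reciprocity, reduce):
  pull out 2: (2/257) = +1  (since 257 mod 8 = 1)
  pull out 2: (2/257) = +1  (since 257 mod 8 = 1)
  reciprocity: (45/257) -> +(257/45)
  reduce: (32/45)
  pull out 2: (2/45) = -1  (since 45 mod 8 = 5)
  pull out 2: (2/45) = -1  (since 45 mod 8 = 5)
  pull out 2: (2/45) = -1  (since 45 mod 8 = 5)
  pull out 2: (2/45) = -1  (since 45 mod 8 = 5)
  pull out 2: (2/45) = -1  (since 45 mod 8 = 5)
  (1/45) = 1
Product of signs = -1
(180/257) = -1

-1


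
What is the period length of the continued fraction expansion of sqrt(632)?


Run the CF algorithm for sqrt(632).
a_0 = floor(sqrt(632)) = 25; set m_0=0, q_0=1.
Recurrence: m' = q*a - m,  q' = (d - m'^2)/q,  a' = floor((a_0 + m')/q').
  step 1: m=25, q=7, a=7
  step 2: m=24, q=8, a=6
  step 3: m=24, q=7, a=7
  step 4: m=25, q=1, a=50
a_4 = 2*a_0 = 50, so the period closes here.
sqrt(632) = [25; 7, 6, 7, 50]
Period length = 4

4


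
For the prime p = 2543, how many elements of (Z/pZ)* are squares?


For prime p, the number of non-zero quadratic residues is (p-1)/2.
= (2543-1)/2
= 1271

1271


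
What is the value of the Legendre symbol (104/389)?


p = 389 is prime, so compute (104/389) with the reciprocity algorithm (Jacobi-symbol steps: pull out 2s via (2/n), flip via reciprocity, reduce):
  pull out 2: (2/389) = -1  (since 389 mod 8 = 5)
  pull out 2: (2/389) = -1  (since 389 mod 8 = 5)
  pull out 2: (2/389) = -1  (since 389 mod 8 = 5)
  reciprocity: (13/389) -> +(389/13)
  reduce: (12/13)
  pull out 2: (2/13) = -1  (since 13 mod 8 = 5)
  pull out 2: (2/13) = -1  (since 13 mod 8 = 5)
  reciprocity: (3/13) -> +(13/3)
  reduce: (1/3)
  (1/3) = 1
Product of signs = -1
(104/389) = -1

-1


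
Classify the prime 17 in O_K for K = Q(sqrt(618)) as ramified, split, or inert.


K = Q(sqrt(618)). Since d mod 4 = 2, disc(K) = 2472.
Check p | disc: 2472 mod 17 = 7.
p does not divide disc. Compute Legendre symbol (d/p):
6^((17-1)/2) mod 17 = -1
(d/p) = -1, so p is inert: (p) stays prime with e=1, f=2, g=1.
Therefore p is inert.

inert


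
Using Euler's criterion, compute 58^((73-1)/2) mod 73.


p = 73 is prime and the exponent is (p-1)/2 = 36, so by Euler's criterion 58^36 = (58/73) = +1 or -1 mod 73.
Compute by square-and-multiply:
  36 = 32 + 4 (binary 100100)
  Repeated squaring mod 73: 58^1 = 58, 58^2 = 6, 58^4 = 36, 58^8 = 55, 58^16 = 32, 58^32 = 2
  58^36 = 58^32 * 58^4 = 2 * 36 mod 73
    2 * 36 = 72 = 72 mod 73
  58^36 = 72 mod 73
Result 72 = p - 1 = -1 mod 73: 58 is a quadratic non-residue mod 73. As a residue in [0, p-1] the value is 72.
58^36 mod 73 = 72

72


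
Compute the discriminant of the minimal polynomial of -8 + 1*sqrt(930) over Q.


The element -8 + 1*sqrt(930) has minimal polynomial:
x^2 + 16*x - 866
Discriminant = (16)^2 - 4*(-866)
= 256 + 3464
= 3720

3720


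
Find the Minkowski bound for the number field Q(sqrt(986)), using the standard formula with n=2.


d = 986, d mod 4 = 2, so disc(K) = 4d = 3944; |disc(K)| = 3944
Real quadratic field, so n = 2, s = r2 = 0, r1 = 2
M = (n!/n^n) * (4/pi)^s * sqrt(|disc(K)|) = (2!/2^2) * (4/pi)^0 * sqrt(3944)
= 0.5 * 1.000000 * 62.801274
= 31.4006

31.4006


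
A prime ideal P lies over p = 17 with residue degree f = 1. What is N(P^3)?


N(P^a) = p^(a*f)
= 17^(3*1)
= 17^3
= 4913

4913


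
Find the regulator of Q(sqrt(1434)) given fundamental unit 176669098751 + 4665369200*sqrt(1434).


epsilon = 176669098751 + 4665369200*sqrt(1434)
= 3.5334e+11
R = ln(3.5334e+11)
= 26.5907

26.5907


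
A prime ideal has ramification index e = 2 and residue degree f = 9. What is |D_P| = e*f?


|D_P| = e * f
= 2 * 9
= 18

18


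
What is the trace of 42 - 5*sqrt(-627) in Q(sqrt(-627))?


Tr(a + b*sqrt(d)) = (a + b*sqrt(d)) + (a - b*sqrt(d)) = 2a
= 2 * (42)
= 84

84


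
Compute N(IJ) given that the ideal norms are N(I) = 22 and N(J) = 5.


N(IJ) = N(I) * N(J)
= 22 * 5
= 110

110


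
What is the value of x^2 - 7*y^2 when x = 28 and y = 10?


x^2 - d*y^2
= 28^2 - 7*10^2
= 784 - 700
= 84

84


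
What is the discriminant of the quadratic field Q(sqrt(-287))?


For K = Q(sqrt(d)) with d squarefree: disc(K) = d if d = 1 mod 4, and disc(K) = 4d if d = 2 or 3 mod 4.
Here d = -287, and d mod 4 = 1.
d = 1 mod 4 (O_K = Z[(1+sqrt(d))/2]), so disc(K) = d = -287

-287


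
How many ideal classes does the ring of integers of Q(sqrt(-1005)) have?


K = Q(sqrt(-1005)). d mod 4 = 3, so D = disc(K) = 4d = -4020
h(K) equals the number of primitive reduced positive-definite forms (a, b, c) = a*x^2 + b*x*y + c*y^2 with b^2 - 4ac = D,
where reduced means |b| <= a <= c, with b >= 0 whenever |b| = a or a = c, and primitive means gcd(a, b, c) = 1.
Reduced forces 3a^2 <= |D| = 4020, so 1 <= a <= 36; b must have the parity of D, and c = (b^2 - D)/(4a) must be an integer >= a.
Enumerate a = 1..36, b in [-a, a]:
  a=1: (1, 0, 1005)  [1]
  a=2: (2, 2, 503)  [1]
  a=3: (3, 0, 335)  [1]
  a=4: none
  a=5: (5, 0, 201)  [1]
  a=6: (6, 6, 169)  [1]
  a=7..9: none
  a=10: (10, 10, 103)  [1]
  a=11..12: none
  a=13: (13, -6, 78), (13, 6, 78)  [2]
  a=14: none
  a=15: (15, 0, 67)  [1]
  a=16: none
  a=17: (17, -14, 62), (17, 14, 62)  [2]
  a=18..25: none
  a=26: (26, -6, 39), (26, 6, 39)  [2]
  a=27..29: none
  a=30: (30, 30, 41)  [1]
  a=31: (31, -14, 34), (31, 14, 34)  [2]
  a=32..36: none
Total reduced forms: 1 + 1 + 1 + 1 + 1 + 1 + 2 + 1 + 2 + 2 + 1 + 2 = 16
h = 16

16


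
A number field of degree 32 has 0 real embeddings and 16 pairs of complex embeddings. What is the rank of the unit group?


By Dirichlet's unit theorem:
rank = r1 + r2 - 1
= 0 + 16 - 1
= 15

15


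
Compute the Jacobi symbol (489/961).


Compute (489/961) via quadratic reciprocity:
  reciprocity: (489/961) -> +(961/489)
  reduce: (472/489)
  pull out 2: (2/489) = +1  (since 489 mod 8 = 1)
  pull out 2: (2/489) = +1  (since 489 mod 8 = 1)
  pull out 2: (2/489) = +1  (since 489 mod 8 = 1)
  reciprocity: (59/489) -> +(489/59)
  reduce: (17/59)
  reciprocity: (17/59) -> +(59/17)
  reduce: (8/17)
  pull out 2: (2/17) = +1  (since 17 mod 8 = 1)
  pull out 2: (2/17) = +1  (since 17 mod 8 = 1)
  pull out 2: (2/17) = +1  (since 17 mod 8 = 1)
  (1/17) = 1
Product of signs = 1

1


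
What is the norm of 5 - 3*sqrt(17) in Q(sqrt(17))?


N(a + b*sqrt(d)) = a^2 - d*b^2
= (5)^2 - (17)*(-3)^2
= 25 - 153
= -128

-128


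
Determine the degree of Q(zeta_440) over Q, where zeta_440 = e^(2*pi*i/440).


The degree equals Euler's totient phi(440).
440 = 2^3 * 5 * 11
phi(440) = 160

160
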